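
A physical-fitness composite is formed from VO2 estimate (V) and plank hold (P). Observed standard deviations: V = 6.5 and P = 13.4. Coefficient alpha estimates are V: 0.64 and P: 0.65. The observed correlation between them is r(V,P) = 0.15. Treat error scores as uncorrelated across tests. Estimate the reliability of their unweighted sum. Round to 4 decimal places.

0.6852

Var(V+P) = 6.5² + 13.4² + 2·[6.5·13.4·0.15] = 221.81 + 26.13 = 247.94.
Under uncorrelated errors the observed covariances equal the true-score covariances, so only the own-variance terms attenuate.
True-score variance = [6.5²·0.64 + 13.4²·0.65] + 26.13 = 143.754 + 26.13 = 169.884.
Reliability = 169.884 / 247.94 = 0.6852.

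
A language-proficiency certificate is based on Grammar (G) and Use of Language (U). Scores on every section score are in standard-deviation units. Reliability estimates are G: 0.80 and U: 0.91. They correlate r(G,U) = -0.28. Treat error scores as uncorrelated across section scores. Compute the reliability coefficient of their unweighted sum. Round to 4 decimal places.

0.7986

Var(G+U) = 2 + 2·[(-0.28)] = 2 − 0.56 = 1.44.
Under uncorrelated errors the observed covariances equal the true-score covariances, so only the own-variance terms attenuate.
True-score variance = [0.80 + 0.91] − 0.56 = 1.71 − 0.56 = 1.15.
Reliability = 1.15 / 1.44 = 0.7986.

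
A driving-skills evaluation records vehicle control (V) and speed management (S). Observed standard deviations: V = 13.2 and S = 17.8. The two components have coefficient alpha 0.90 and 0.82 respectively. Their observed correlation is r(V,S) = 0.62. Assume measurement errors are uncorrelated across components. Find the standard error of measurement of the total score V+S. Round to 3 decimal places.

Var(total) = 491.08 + 291.35 = 782.43.
True-score variance = 416.625 + 291.35 = 707.975, so reliability = 0.9048.
Error variance = 782.43 − 707.975 = 74.4552; SEM = √74.4552 = 8.629.

8.629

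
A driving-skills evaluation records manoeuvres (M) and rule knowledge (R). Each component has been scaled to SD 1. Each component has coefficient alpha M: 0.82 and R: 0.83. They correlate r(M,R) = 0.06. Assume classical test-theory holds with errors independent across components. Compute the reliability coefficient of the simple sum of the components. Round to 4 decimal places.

0.8349

Var(M+R) = 2 + 2·[0.06] = 2 + 0.12 = 2.12.
Under uncorrelated errors the observed covariances equal the true-score covariances, so only the own-variance terms attenuate.
True-score variance = [0.82 + 0.83] + 0.12 = 1.65 + 0.12 = 1.77.
Reliability = 1.77 / 2.12 = 0.8349.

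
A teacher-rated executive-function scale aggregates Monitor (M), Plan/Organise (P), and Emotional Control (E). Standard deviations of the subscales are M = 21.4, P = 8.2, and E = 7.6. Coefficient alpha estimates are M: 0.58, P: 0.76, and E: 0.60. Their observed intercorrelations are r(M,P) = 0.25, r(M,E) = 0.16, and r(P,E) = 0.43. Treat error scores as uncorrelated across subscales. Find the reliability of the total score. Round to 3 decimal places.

Var(M+P+E) = 21.4² + 8.2² + 7.6² + 2·[21.4·8.2·0.25 + 21.4·7.6·0.16 + 8.2·7.6·0.43] = 582.96 + 193.38 = 776.34.
Under uncorrelated errors the observed covariances equal the true-score covariances, so only the own-variance terms attenuate.
True-score variance = [21.4²·0.58 + 8.2²·0.76 + 7.6²·0.60] + 193.38 = 351.375 + 193.38 = 544.755.
Reliability = 544.755 / 776.34 = 0.702.

0.702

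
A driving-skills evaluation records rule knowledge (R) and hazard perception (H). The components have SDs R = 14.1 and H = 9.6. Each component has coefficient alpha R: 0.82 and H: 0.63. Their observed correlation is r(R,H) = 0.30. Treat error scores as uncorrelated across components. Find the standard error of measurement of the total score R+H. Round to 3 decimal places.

Var(total) = 290.97 + 81.216 = 372.186.
True-score variance = 221.085 + 81.216 = 302.301, so reliability = 0.8122.
Error variance = 372.186 − 302.301 = 69.885; SEM = √69.885 = 8.360.

8.360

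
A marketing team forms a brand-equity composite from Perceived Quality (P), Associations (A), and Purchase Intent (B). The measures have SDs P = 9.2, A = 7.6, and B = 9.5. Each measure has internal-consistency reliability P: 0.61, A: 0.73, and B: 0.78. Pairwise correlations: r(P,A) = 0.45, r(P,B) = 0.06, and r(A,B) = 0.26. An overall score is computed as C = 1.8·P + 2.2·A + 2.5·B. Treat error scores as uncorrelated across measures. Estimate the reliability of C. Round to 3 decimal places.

0.811

Var(C) = 1.8²·9.2² + 2.2²·7.6² + 2.5²·9.5² + 2·[3.96·9.2·7.6·0.45 + 4.5·9.2·9.5·0.06 + 5.5·7.6·9.5·0.26] = 1117.85 + 502.883 = 1620.74.
Under uncorrelated errors the observed covariances equal the true-score covariances, so only the own-variance terms attenuate.
True-score variance = [1.8²·9.2²·0.61 + 2.2²·7.6²·0.73 + 2.5²·9.5²·0.78] + 502.883 = 811.329 + 502.883 = 1314.21.
Reliability = 1314.21 / 1620.74 = 0.811.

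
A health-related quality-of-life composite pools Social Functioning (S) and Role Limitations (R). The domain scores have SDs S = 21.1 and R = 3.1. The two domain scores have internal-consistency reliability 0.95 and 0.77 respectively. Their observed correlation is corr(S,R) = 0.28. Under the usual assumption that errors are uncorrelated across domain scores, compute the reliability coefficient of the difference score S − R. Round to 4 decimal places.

Var(S−R) = 21.1² + 3.1² − 2·21.1·3.1·0.28 = 454.82 − 36.6296 = 418.19.
With uncorrelated errors the cross-covariances are all true-score covariance, so they carry over unchanged; only the diagonal terms shrink to ρᵢσᵢ².
True-score variance = [21.1²·0.95 + 3.1²·0.77] − 36.6296 = 430.349 − 36.6296 = 393.72.
Reliability = 393.72 / 418.19 = 0.9415.

0.9415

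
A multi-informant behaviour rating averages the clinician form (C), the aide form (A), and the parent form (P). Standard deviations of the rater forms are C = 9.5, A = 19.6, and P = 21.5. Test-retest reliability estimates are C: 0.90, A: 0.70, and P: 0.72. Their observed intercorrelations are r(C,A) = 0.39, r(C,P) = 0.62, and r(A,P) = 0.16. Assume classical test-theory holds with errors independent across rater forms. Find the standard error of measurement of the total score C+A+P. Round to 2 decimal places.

15.93

Var(total) = 936.66 + 533.354 = 1470.01.
True-score variance = 682.957 + 533.354 = 1216.31, so reliability = 0.8274.
Error variance = 1470.01 − 1216.31 = 253.703; SEM = √253.703 = 15.93.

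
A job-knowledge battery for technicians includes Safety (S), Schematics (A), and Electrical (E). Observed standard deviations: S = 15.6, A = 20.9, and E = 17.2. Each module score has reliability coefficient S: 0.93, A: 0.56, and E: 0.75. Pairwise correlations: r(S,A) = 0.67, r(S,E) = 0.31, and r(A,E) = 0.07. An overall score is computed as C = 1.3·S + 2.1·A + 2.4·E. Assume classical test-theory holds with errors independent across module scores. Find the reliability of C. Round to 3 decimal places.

0.783

Var(C) = 1.3²·15.6² + 2.1²·20.9² + 2.4²·17.2² + 2·[2.73·15.6·20.9·0.67 + 3.12·15.6·17.2·0.31 + 5.04·20.9·17.2·0.07] = 4041.65 + 1965.41 = 6007.06.
With uncorrelated errors the cross-covariances are all true-score covariance, so they carry over unchanged; only the diagonal terms shrink to ρᵢσᵢ².
True-score variance = [1.3²·15.6²·0.93 + 2.1²·20.9²·0.56 + 2.4²·17.2²·0.75] + 1965.41 = 2739.26 + 1965.41 = 4704.67.
Reliability = 4704.67 / 6007.06 = 0.783.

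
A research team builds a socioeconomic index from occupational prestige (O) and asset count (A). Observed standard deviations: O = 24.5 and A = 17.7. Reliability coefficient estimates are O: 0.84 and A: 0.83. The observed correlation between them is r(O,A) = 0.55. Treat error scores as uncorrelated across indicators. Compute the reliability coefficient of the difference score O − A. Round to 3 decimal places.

0.658

Var(O−A) = 24.5² + 17.7² − 2·24.5·17.7·0.55 = 913.54 − 477.015 = 436.525.
Under uncorrelated errors the observed covariances equal the true-score covariances, so only the own-variance terms attenuate.
True-score variance = [24.5²·0.84 + 17.7²·0.83] − 477.015 = 764.241 − 477.015 = 287.226.
Reliability = 287.226 / 436.525 = 0.658.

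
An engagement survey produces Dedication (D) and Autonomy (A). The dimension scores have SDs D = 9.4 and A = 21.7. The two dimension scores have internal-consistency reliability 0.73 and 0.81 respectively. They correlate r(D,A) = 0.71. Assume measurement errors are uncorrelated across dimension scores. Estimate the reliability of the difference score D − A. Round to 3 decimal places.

Var(D−A) = 9.4² + 21.7² − 2·9.4·21.7·0.71 = 559.25 − 289.652 = 269.598.
With uncorrelated errors the cross-covariances are all true-score covariance, so they carry over unchanged; only the diagonal terms shrink to ρᵢσᵢ².
True-score variance = [9.4²·0.73 + 21.7²·0.81] − 289.652 = 445.924 − 289.652 = 156.272.
Reliability = 156.272 / 269.598 = 0.580.

0.580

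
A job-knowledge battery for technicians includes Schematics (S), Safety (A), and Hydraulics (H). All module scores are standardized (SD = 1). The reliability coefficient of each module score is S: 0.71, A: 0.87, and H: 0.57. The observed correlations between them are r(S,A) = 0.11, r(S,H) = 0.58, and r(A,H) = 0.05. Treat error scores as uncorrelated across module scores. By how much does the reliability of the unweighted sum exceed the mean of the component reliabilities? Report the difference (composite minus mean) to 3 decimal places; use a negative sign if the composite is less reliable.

Var(sum) = 3 + 1.48 = 4.48; true-score variance = 2.15 + 1.48 = 3.63; composite reliability = 0.8103.
Mean component reliability = 0.7167.
Difference = 0.8103 − 0.7167 = 0.094.

0.094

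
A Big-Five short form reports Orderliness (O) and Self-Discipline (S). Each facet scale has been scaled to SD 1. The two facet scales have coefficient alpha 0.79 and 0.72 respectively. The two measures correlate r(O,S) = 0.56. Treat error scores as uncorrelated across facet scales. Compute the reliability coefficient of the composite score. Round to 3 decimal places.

0.843

Var(O+S) = 2 + 2·[0.56] = 2 + 1.12 = 3.12.
With uncorrelated errors the cross-covariances are all true-score covariance, so they carry over unchanged; only the diagonal terms shrink to ρᵢσᵢ².
True-score variance = [0.79 + 0.72] + 1.12 = 1.51 + 1.12 = 2.63.
Reliability = 2.63 / 3.12 = 0.843.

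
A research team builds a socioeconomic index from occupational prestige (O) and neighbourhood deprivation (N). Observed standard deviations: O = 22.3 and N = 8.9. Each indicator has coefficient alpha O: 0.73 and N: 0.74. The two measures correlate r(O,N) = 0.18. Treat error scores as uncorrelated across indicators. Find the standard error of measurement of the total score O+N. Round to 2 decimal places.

12.44

Var(total) = 576.5 + 71.4492 = 647.949.
True-score variance = 421.637 + 71.4492 = 493.086, so reliability = 0.7610.
Error variance = 647.949 − 493.086 = 154.863; SEM = √154.863 = 12.44.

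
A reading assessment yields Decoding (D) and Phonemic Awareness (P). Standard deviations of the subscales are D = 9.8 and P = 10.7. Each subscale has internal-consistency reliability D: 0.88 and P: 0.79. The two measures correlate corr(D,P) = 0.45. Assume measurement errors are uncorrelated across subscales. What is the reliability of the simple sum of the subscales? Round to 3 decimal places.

Var(D+P) = 9.8² + 10.7² + 2·[9.8·10.7·0.45] = 210.53 + 94.374 = 304.904.
With uncorrelated errors the cross-covariances are all true-score covariance, so they carry over unchanged; only the diagonal terms shrink to ρᵢσᵢ².
True-score variance = [9.8²·0.88 + 10.7²·0.79] + 94.374 = 174.962 + 94.374 = 269.336.
Reliability = 269.336 / 304.904 = 0.883.

0.883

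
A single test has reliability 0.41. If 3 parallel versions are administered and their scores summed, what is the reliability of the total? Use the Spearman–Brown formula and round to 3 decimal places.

ρ_k = kρ / (1 + (k−1)ρ) = 3·0.41 / (1 + 2·0.41) = 1.230 / 1.820 = 0.676.

0.676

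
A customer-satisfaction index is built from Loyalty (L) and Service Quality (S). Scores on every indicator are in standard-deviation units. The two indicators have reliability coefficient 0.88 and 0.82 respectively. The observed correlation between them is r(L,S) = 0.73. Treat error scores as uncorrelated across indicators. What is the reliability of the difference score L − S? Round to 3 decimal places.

Var(L−S) = 1 + 1 − 2·0.73 = 2 − 1.46 = 0.54.
Because errors are independent across components, Cov(Tᵢ,Tⱼ) = Cov(Xᵢ,Xⱼ); the off-diagonal part of the true-score variance is the same as above.
True-score variance = [0.88 + 0.82] − 1.46 = 1.7 − 1.46 = 0.24.
Reliability = 0.24 / 0.54 = 0.444.

0.444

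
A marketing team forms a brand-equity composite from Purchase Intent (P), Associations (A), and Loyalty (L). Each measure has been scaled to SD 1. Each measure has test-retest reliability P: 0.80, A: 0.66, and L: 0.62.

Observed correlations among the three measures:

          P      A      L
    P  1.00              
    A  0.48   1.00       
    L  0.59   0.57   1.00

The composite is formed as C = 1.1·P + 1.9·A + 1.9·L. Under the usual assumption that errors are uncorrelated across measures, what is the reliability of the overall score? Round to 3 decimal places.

Var(C) = 1.1² + 1.9² + 1.9² + 2·[2.09·0.48 + 2.09·0.59 + 3.61·0.57] = 8.43 + 8.588 = 17.018.
With uncorrelated errors the cross-covariances are all true-score covariance, so they carry over unchanged; only the diagonal terms shrink to ρᵢσᵢ².
True-score variance = [1.1²·0.80 + 1.9²·0.66 + 1.9²·0.62] + 8.588 = 5.5888 + 8.588 = 14.1768.
Reliability = 14.1768 / 17.018 = 0.833.

0.833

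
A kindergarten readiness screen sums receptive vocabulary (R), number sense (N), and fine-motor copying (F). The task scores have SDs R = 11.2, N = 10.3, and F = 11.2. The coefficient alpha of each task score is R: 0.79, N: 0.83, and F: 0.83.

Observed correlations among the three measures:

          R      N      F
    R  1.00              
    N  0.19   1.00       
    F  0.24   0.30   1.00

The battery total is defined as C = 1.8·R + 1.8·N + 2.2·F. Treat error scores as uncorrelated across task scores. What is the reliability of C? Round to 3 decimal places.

Var(C) = 1.8²·11.2² + 1.8²·10.3² + 2.2²·11.2² + 2·[3.24·11.2·10.3·0.19 + 3.96·11.2·11.2·0.24 + 3.96·10.3·11.2·0.30] = 1357.29 + 654.563 = 2011.85.
Because errors are independent across components, Cov(Tᵢ,Tⱼ) = Cov(Xᵢ,Xⱼ); the off-diagonal part of the true-score variance is the same as above.
True-score variance = [1.8²·11.2²·0.79 + 1.8²·10.3²·0.83 + 2.2²·11.2²·0.83] + 654.563 = 1110.29 + 654.563 = 1764.85.
Reliability = 1764.85 / 2011.85 = 0.877.

0.877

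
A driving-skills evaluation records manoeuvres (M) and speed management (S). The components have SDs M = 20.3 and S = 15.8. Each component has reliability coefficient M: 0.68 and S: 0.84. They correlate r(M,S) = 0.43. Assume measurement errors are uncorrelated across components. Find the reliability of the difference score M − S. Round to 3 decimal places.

0.555

Var(M−S) = 20.3² + 15.8² − 2·20.3·15.8·0.43 = 661.73 − 275.836 = 385.894.
With uncorrelated errors the cross-covariances are all true-score covariance, so they carry over unchanged; only the diagonal terms shrink to ρᵢσᵢ².
True-score variance = [20.3²·0.68 + 15.8²·0.84] − 275.836 = 489.919 − 275.836 = 214.082.
Reliability = 214.082 / 385.894 = 0.555.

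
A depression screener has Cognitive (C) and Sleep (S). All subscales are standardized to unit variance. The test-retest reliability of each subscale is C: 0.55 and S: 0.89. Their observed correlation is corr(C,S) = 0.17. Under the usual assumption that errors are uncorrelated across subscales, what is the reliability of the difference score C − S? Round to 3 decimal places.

0.663

Var(C−S) = 1 + 1 − 2·0.17 = 2 − 0.34 = 1.66.
Under uncorrelated errors the observed covariances equal the true-score covariances, so only the own-variance terms attenuate.
True-score variance = [0.55 + 0.89] − 0.34 = 1.44 − 0.34 = 1.1.
Reliability = 1.1 / 1.66 = 0.663.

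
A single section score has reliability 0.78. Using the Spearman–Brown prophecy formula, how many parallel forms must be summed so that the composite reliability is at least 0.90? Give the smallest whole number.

3

k ≥ ρ*(1−ρ₁)/(ρ₁(1−ρ*)) = 0.90·0.22 / (0.78·0.10) = 2.538.
Smallest integer k = 3.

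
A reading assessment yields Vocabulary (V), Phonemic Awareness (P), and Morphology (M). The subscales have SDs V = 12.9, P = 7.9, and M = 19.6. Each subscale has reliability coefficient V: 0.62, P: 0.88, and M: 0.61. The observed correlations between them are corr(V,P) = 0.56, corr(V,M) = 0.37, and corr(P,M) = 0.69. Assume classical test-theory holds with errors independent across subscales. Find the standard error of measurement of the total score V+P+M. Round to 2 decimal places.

Var(total) = 612.98 + 514.92 = 1127.9.
True-score variance = 392.433 + 514.92 = 907.353, so reliability = 0.8045.
Error variance = 1127.9 − 907.353 = 220.547; SEM = √220.547 = 14.85.

14.85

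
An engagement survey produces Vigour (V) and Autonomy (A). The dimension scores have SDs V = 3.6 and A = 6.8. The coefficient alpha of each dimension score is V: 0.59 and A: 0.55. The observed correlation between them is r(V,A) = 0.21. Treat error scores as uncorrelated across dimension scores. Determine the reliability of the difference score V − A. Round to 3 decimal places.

0.466

Var(V−A) = 3.6² + 6.8² − 2·3.6·6.8·0.21 = 59.2 − 10.2816 = 48.9184.
Under uncorrelated errors the observed covariances equal the true-score covariances, so only the own-variance terms attenuate.
True-score variance = [3.6²·0.59 + 6.8²·0.55] − 10.2816 = 33.0784 − 10.2816 = 22.7968.
Reliability = 22.7968 / 48.9184 = 0.466.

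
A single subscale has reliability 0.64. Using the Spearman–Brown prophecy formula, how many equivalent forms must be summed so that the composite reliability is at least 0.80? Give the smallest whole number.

k ≥ ρ*(1−ρ₁)/(ρ₁(1−ρ*)) = 0.80·0.36 / (0.64·0.20) = 2.250.
Smallest integer k = 3.

3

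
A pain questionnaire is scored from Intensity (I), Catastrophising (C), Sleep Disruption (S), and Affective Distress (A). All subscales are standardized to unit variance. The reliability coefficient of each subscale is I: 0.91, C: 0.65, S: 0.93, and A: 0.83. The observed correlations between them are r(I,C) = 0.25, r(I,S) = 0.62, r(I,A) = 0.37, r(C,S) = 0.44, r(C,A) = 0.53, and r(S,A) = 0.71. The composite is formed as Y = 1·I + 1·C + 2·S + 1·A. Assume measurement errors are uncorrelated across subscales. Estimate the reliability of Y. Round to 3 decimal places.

Var(Y) = 1 + 1 + 2² + 1 + 2·[0.25 + 2·0.62 + 0.37 + 2·0.44 + 0.53 + 2·0.71] = 7 + 9.38 = 16.38.
Under uncorrelated errors the observed covariances equal the true-score covariances, so only the own-variance terms attenuate.
True-score variance = [0.91 + 0.65 + 2²·0.93 + 0.83] + 9.38 = 6.11 + 9.38 = 15.49.
Reliability = 15.49 / 16.38 = 0.946.

0.946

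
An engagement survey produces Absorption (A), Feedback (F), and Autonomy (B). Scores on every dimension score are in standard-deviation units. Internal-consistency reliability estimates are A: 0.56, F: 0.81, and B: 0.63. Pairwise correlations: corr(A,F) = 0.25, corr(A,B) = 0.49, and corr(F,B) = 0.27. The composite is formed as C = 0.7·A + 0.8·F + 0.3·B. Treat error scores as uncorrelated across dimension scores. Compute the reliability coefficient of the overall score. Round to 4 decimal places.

0.7981

Var(C) = 0.7² + 0.8² + 0.3² + 2·[0.56·0.25 + 0.21·0.49 + 0.24·0.27] = 1.22 + 0.6154 = 1.8354.
Under uncorrelated errors the observed covariances equal the true-score covariances, so only the own-variance terms attenuate.
True-score variance = [0.7²·0.56 + 0.8²·0.81 + 0.3²·0.63] + 0.6154 = 0.8495 + 0.6154 = 1.4649.
Reliability = 1.4649 / 1.8354 = 0.7981.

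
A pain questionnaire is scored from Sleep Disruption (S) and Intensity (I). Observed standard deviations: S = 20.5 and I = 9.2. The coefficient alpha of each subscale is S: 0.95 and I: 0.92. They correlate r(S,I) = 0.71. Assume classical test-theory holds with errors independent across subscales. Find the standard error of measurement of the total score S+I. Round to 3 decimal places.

5.271

Var(total) = 504.89 + 267.812 = 772.702.
True-score variance = 477.106 + 267.812 = 744.918, so reliability = 0.9640.
Error variance = 772.702 − 744.918 = 27.7837; SEM = √27.7837 = 5.271.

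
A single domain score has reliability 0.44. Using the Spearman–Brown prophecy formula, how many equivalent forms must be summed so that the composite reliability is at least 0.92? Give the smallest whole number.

k ≥ ρ*(1−ρ₁)/(ρ₁(1−ρ*)) = 0.92·0.56 / (0.44·0.08) = 14.636.
Smallest integer k = 15.

15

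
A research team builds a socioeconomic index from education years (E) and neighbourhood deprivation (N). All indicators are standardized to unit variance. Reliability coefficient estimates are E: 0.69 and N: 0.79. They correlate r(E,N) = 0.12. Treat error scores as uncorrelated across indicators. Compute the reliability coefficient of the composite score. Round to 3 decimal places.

0.768

Var(E+N) = 2 + 2·[0.12] = 2 + 0.24 = 2.24.
Under uncorrelated errors the observed covariances equal the true-score covariances, so only the own-variance terms attenuate.
True-score variance = [0.69 + 0.79] + 0.24 = 1.48 + 0.24 = 1.72.
Reliability = 1.72 / 2.24 = 0.768.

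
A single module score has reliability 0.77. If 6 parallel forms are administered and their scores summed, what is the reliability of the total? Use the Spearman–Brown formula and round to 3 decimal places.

0.953

ρ_k = kρ / (1 + (k−1)ρ) = 6·0.77 / (1 + 5·0.77) = 4.620 / 4.850 = 0.953.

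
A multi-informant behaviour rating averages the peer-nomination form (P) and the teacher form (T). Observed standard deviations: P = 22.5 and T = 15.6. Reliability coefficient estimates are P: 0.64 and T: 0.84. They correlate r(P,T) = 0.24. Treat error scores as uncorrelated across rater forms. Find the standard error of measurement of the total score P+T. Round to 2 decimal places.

Var(total) = 749.61 + 168.48 = 918.09.
True-score variance = 528.422 + 168.48 = 696.902, so reliability = 0.7591.
Error variance = 918.09 − 696.902 = 221.188; SEM = √221.188 = 14.87.

14.87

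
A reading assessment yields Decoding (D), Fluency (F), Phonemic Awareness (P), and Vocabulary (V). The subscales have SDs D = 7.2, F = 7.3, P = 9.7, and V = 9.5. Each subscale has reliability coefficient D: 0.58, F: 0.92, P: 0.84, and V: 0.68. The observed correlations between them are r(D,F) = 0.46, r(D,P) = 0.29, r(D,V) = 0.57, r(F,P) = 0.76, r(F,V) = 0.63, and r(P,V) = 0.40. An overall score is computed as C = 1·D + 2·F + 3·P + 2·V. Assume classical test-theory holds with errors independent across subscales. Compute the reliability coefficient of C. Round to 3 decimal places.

0.912

Var(C) = 7.2² + 2²·7.3² + 3²·9.7² + 2²·9.5² + 2·[2·7.2·7.3·0.46 + 3·7.2·9.7·0.29 + 2·7.2·9.5·0.57 + 6·7.3·9.7·0.76 + 4·7.3·9.5·0.63 + 6·9.7·9.5·0.40] = 1472.81 + 1811.82 = 3284.63.
With uncorrelated errors the cross-covariances are all true-score covariance, so they carry over unchanged; only the diagonal terms shrink to ρᵢσᵢ².
True-score variance = [7.2²·0.58 + 2²·7.3²·0.92 + 3²·9.7²·0.84 + 2²·9.5²·0.68] + 1811.82 = 1182.97 + 1811.82 = 2994.79.
Reliability = 2994.79 / 3284.63 = 0.912.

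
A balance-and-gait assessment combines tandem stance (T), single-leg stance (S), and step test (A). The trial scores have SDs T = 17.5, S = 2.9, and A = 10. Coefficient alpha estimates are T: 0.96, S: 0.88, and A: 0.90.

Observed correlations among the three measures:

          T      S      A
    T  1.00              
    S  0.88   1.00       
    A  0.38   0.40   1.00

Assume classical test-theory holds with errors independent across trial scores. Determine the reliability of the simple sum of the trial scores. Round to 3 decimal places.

Var(T+S+A) = 17.5² + 2.9² + 10² + 2·[17.5·2.9·0.88 + 17.5·10·0.38 + 2.9·10·0.40] = 414.66 + 245.52 = 660.18.
Under uncorrelated errors the observed covariances equal the true-score covariances, so only the own-variance terms attenuate.
True-score variance = [17.5²·0.96 + 2.9²·0.88 + 10²·0.90] + 245.52 = 391.401 + 245.52 = 636.921.
Reliability = 636.921 / 660.18 = 0.965.

0.965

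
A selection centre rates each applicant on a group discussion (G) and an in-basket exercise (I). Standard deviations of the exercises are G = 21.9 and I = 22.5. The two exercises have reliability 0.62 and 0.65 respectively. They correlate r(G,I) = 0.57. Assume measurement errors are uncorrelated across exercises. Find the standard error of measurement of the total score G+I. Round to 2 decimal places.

Var(total) = 985.86 + 561.735 = 1547.59.
True-score variance = 626.421 + 561.735 = 1188.16, so reliability = 0.7677.
Error variance = 1547.59 − 1188.16 = 359.439; SEM = √359.439 = 18.96.

18.96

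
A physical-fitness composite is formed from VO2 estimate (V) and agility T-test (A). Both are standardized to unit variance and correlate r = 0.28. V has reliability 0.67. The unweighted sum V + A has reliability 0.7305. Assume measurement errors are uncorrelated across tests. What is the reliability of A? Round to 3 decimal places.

0.640

Var(V+A) = 2 + 2·0.28 = 2.560.
True-score variance = ρ_V + ρ_A + 2·0.28, so 0.7305 = (0.67 + ρ_A + 0.56) / 2.560.
ρ_A = 0.7305·2.560 − 0.67 − 0.56 = 0.640.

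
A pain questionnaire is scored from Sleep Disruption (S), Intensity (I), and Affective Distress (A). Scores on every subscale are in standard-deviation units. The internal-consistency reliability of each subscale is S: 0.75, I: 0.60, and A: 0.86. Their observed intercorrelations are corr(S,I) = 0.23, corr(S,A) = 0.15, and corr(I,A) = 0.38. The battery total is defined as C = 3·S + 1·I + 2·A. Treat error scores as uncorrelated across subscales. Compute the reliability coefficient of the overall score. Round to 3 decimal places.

0.828

Var(C) = 3² + 1 + 2² + 2·[3·0.23 + 6·0.15 + 2·0.38] = 14 + 4.7 = 18.7.
Under uncorrelated errors the observed covariances equal the true-score covariances, so only the own-variance terms attenuate.
True-score variance = [3²·0.75 + 0.60 + 2²·0.86] + 4.7 = 10.79 + 4.7 = 15.49.
Reliability = 15.49 / 18.7 = 0.828.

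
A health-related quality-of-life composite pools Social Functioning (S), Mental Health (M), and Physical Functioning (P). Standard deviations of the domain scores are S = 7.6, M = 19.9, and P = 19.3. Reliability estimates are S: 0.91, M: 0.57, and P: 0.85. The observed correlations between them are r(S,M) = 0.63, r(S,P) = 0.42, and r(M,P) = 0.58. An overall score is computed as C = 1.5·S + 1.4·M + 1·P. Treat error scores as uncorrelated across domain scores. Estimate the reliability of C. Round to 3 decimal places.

0.839

Var(C) = 1.5²·7.6² + 1.4²·19.9² + 19.3² + 2·[2.1·7.6·19.9·0.63 + 1.5·7.6·19.3·0.42 + 1.4·19.9·19.3·0.58] = 1278.63 + 1208.73 = 2487.36.
Because errors are independent across components, Cov(Tᵢ,Tⱼ) = Cov(Xᵢ,Xⱼ); the off-diagonal part of the true-score variance is the same as above.
True-score variance = [1.5²·7.6²·0.91 + 1.4²·19.9²·0.57 + 19.3²·0.85] + 1208.73 = 877.302 + 1208.73 = 2086.03.
Reliability = 2086.03 / 2487.36 = 0.839.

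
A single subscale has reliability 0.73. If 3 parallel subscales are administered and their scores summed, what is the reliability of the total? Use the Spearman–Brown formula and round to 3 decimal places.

ρ_k = kρ / (1 + (k−1)ρ) = 3·0.73 / (1 + 2·0.73) = 2.190 / 2.460 = 0.890.

0.890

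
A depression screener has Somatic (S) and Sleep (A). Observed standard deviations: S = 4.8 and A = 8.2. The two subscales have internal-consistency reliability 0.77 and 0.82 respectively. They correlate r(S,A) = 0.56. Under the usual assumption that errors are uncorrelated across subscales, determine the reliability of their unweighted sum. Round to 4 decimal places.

0.8705

Var(S+A) = 4.8² + 8.2² + 2·[4.8·8.2·0.56] = 90.28 + 44.0832 = 134.363.
With uncorrelated errors the cross-covariances are all true-score covariance, so they carry over unchanged; only the diagonal terms shrink to ρᵢσᵢ².
True-score variance = [4.8²·0.77 + 8.2²·0.82] + 44.0832 = 72.8776 + 44.0832 = 116.961.
Reliability = 116.961 / 134.363 = 0.8705.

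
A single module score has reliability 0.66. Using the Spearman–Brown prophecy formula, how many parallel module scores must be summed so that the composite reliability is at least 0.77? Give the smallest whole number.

k ≥ ρ*(1−ρ₁)/(ρ₁(1−ρ*)) = 0.77·0.34 / (0.66·0.23) = 1.725.
Smallest integer k = 2.

2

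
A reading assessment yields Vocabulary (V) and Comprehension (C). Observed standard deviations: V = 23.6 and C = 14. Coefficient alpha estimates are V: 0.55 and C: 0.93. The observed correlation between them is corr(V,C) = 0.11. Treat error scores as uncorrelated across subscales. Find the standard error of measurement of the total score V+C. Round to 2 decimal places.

16.26

Var(total) = 752.96 + 72.688 = 825.648.
True-score variance = 488.608 + 72.688 = 561.296, so reliability = 0.6798.
Error variance = 825.648 − 561.296 = 264.352; SEM = √264.352 = 16.26.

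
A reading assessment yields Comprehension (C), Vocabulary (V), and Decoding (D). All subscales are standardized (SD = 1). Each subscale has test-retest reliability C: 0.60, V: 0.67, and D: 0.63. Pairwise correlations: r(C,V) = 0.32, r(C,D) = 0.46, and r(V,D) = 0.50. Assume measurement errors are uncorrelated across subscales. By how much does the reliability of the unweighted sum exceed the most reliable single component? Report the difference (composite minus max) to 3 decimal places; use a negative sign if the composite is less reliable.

0.132

Var(sum) = 3 + 2.56 = 5.56; true-score variance = 1.9 + 2.56 = 4.46; composite reliability = 0.8022.
Max component reliability = 0.6700.
Difference = 0.8022 − 0.6700 = 0.132.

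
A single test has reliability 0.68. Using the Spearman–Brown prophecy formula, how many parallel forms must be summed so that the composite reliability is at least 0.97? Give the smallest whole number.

k ≥ ρ*(1−ρ₁)/(ρ₁(1−ρ*)) = 0.97·0.32 / (0.68·0.03) = 15.216.
Smallest integer k = 16.

16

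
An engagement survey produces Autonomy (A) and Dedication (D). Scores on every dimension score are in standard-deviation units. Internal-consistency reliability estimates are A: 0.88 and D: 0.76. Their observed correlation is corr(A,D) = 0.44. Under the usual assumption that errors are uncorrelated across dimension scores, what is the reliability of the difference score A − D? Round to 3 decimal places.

0.679

Var(A−D) = 1 + 1 − 2·0.44 = 2 − 0.88 = 1.12.
Under uncorrelated errors the observed covariances equal the true-score covariances, so only the own-variance terms attenuate.
True-score variance = [0.88 + 0.76] − 0.88 = 1.64 − 0.88 = 0.76.
Reliability = 0.76 / 1.12 = 0.679.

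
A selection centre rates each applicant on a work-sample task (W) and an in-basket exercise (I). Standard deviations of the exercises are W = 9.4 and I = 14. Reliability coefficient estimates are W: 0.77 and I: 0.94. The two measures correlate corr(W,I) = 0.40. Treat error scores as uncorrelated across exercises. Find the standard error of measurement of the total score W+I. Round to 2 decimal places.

Var(total) = 284.36 + 105.28 = 389.64.
True-score variance = 252.277 + 105.28 = 357.557, so reliability = 0.9177.
Error variance = 389.64 − 357.557 = 32.0828; SEM = √32.0828 = 5.66.

5.66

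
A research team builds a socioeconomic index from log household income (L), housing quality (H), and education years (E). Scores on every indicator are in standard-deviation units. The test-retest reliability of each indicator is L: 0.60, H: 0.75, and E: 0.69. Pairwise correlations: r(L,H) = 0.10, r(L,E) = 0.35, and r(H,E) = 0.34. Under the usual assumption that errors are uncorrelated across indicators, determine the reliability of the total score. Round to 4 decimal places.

Var(L+H+E) = 3 + 2·[0.10 + 0.35 + 0.34] = 3 + 1.58 = 4.58.
Because errors are independent across components, Cov(Tᵢ,Tⱼ) = Cov(Xᵢ,Xⱼ); the off-diagonal part of the true-score variance is the same as above.
True-score variance = [0.60 + 0.75 + 0.69] + 1.58 = 2.04 + 1.58 = 3.62.
Reliability = 3.62 / 4.58 = 0.7904.

0.7904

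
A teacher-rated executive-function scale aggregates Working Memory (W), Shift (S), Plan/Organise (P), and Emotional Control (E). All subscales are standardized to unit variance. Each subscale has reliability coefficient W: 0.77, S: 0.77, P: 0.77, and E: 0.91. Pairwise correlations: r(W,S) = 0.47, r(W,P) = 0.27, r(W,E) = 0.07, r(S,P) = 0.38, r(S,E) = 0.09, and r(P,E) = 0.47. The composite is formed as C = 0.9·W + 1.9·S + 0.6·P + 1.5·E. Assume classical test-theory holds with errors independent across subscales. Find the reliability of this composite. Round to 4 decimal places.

0.8852

Var(C) = 0.9² + 1.9² + 0.6² + 1.5² + 2·[1.71·0.47 + 0.54·0.27 + 1.35·0.07 + 1.14·0.38 + 2.85·0.09 + 0.9·0.47] = 7.03 + 4.3134 = 11.3434.
With uncorrelated errors the cross-covariances are all true-score covariance, so they carry over unchanged; only the diagonal terms shrink to ρᵢσᵢ².
True-score variance = [0.9²·0.77 + 1.9²·0.77 + 0.6²·0.77 + 1.5²·0.91] + 4.3134 = 5.7281 + 4.3134 = 10.0415.
Reliability = 10.0415 / 11.3434 = 0.8852.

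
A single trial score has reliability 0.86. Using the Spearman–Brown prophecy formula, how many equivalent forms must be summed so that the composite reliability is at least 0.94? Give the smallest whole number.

3

k ≥ ρ*(1−ρ₁)/(ρ₁(1−ρ*)) = 0.94·0.14 / (0.86·0.06) = 2.550.
Smallest integer k = 3.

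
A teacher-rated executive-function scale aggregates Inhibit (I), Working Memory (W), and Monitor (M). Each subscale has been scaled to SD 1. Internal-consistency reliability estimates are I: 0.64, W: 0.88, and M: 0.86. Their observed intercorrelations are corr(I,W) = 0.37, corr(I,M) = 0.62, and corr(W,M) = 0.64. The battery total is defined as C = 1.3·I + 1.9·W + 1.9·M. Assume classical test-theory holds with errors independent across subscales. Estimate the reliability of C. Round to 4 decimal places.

Var(C) = 1.3² + 1.9² + 1.9² + 2·[2.47·0.37 + 2.47·0.62 + 3.61·0.64] = 8.91 + 9.5114 = 18.4214.
Because errors are independent across components, Cov(Tᵢ,Tⱼ) = Cov(Xᵢ,Xⱼ); the off-diagonal part of the true-score variance is the same as above.
True-score variance = [1.3²·0.64 + 1.9²·0.88 + 1.9²·0.86] + 9.5114 = 7.363 + 9.5114 = 16.8744.
Reliability = 16.8744 / 18.4214 = 0.9160.

0.9160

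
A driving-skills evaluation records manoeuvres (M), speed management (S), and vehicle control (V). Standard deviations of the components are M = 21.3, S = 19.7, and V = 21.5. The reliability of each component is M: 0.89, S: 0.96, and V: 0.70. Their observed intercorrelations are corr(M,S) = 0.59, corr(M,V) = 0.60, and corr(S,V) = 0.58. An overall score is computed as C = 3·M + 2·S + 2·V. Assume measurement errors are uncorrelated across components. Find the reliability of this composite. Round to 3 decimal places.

0.932

Var(C) = 3²·21.3² + 2²·19.7² + 2²·21.5² + 2·[6·21.3·19.7·0.59 + 6·21.3·21.5·0.60 + 4·19.7·21.5·0.58] = 7484.57 + 8233.35 = 15717.9.
Because errors are independent across components, Cov(Tᵢ,Tⱼ) = Cov(Xᵢ,Xⱼ); the off-diagonal part of the true-score variance is the same as above.
True-score variance = [3²·21.3²·0.89 + 2²·19.7²·0.96 + 2²·21.5²·0.70] + 8233.35 = 6418.62 + 8233.35 = 14652.
Reliability = 14652 / 15717.9 = 0.932.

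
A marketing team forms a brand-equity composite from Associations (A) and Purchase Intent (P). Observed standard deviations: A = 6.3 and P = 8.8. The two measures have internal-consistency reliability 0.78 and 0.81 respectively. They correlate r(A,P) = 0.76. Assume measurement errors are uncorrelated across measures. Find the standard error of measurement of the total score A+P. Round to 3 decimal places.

4.842

Var(total) = 117.13 + 84.2688 = 201.399.
True-score variance = 93.6846 + 84.2688 = 177.953, so reliability = 0.8836.
Error variance = 201.399 − 177.953 = 23.4454; SEM = √23.4454 = 4.842.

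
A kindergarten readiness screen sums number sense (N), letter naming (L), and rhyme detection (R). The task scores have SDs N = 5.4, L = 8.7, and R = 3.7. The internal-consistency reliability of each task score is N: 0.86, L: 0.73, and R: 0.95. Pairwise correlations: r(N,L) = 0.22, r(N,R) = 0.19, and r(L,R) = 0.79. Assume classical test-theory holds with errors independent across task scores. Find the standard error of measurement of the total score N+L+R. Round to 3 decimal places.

5.020

Var(total) = 118.54 + 79.1238 = 197.664.
True-score variance = 93.3368 + 79.1238 = 172.461, so reliability = 0.8725.
Error variance = 197.664 − 172.461 = 25.2032; SEM = √25.2032 = 5.020.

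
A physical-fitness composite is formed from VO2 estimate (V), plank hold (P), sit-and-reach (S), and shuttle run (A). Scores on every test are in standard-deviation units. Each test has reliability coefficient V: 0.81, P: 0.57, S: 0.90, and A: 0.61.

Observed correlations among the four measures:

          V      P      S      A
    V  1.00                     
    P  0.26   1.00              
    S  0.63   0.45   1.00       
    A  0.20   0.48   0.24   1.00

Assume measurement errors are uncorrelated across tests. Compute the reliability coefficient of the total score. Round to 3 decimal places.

Var(V+P+S+A) = 4 + 2·[0.26 + 0.63 + 0.20 + 0.45 + 0.48 + 0.24] = 4 + 4.52 = 8.52.
With uncorrelated errors the cross-covariances are all true-score covariance, so they carry over unchanged; only the diagonal terms shrink to ρᵢσᵢ².
True-score variance = [0.81 + 0.57 + 0.90 + 0.61] + 4.52 = 2.89 + 4.52 = 7.41.
Reliability = 7.41 / 8.52 = 0.870.

0.870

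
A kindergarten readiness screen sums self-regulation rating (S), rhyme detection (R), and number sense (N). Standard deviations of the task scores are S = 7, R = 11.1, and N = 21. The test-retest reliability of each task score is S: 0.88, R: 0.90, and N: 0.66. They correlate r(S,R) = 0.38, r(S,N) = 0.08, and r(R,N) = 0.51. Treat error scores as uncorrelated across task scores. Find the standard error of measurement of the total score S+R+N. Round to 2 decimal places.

12.97

Var(total) = 613.21 + 320.334 = 933.544.
True-score variance = 445.069 + 320.334 = 765.403, so reliability = 0.8199.
Error variance = 933.544 − 765.403 = 168.141; SEM = √168.141 = 12.97.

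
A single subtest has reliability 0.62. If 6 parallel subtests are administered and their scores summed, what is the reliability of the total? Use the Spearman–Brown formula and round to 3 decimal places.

0.907

ρ_k = kρ / (1 + (k−1)ρ) = 6·0.62 / (1 + 5·0.62) = 3.720 / 4.100 = 0.907.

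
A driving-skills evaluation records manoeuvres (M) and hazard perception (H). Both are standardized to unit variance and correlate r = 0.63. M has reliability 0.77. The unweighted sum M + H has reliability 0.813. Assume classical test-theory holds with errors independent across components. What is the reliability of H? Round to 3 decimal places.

0.620

Var(M+H) = 2 + 2·0.63 = 3.260.
True-score variance = ρ_M + ρ_H + 2·0.63, so 0.813 = (0.77 + ρ_H + 1.26) / 3.260.
ρ_H = 0.813·3.260 − 0.77 − 1.26 = 0.620.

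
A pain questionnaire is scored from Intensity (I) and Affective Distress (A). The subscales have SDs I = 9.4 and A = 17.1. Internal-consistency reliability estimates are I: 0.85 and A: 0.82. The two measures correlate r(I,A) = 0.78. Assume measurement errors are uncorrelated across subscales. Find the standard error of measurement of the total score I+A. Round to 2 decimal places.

8.12

Var(total) = 380.77 + 250.754 = 631.524.
True-score variance = 314.882 + 250.754 = 565.637, so reliability = 0.8957.
Error variance = 631.524 − 565.637 = 65.8878; SEM = √65.8878 = 8.12.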